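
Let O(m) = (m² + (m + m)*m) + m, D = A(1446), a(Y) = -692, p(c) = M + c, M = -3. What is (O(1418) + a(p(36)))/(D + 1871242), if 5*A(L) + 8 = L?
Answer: 5027415/1559608 ≈ 3.2235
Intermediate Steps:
A(L) = -8/5 + L/5
p(c) = -3 + c
D = 1438/5 (D = -8/5 + (⅕)*1446 = -8/5 + 1446/5 = 1438/5 ≈ 287.60)
O(m) = m + 3*m² (O(m) = (m² + (2*m)*m) + m = (m² + 2*m²) + m = 3*m² + m = m + 3*m²)
(O(1418) + a(p(36)))/(D + 1871242) = (1418*(1 + 3*1418) - 692)/(1438/5 + 1871242) = (1418*(1 + 4254) - 692)/(9357648/5) = (1418*4255 - 692)*(5/9357648) = (6033590 - 692)*(5/9357648) = 6032898*(5/9357648) = 5027415/1559608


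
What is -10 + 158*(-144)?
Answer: -22762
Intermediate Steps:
-10 + 158*(-144) = -10 - 22752 = -22762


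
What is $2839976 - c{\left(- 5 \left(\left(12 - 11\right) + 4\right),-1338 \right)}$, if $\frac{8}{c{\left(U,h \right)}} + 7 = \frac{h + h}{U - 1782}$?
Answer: $\frac{28323095104}{9973} \approx 2.84 \cdot 10^{6}$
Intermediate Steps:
$c{\left(U,h \right)} = \frac{8}{-7 + \frac{2 h}{-1782 + U}}$ ($c{\left(U,h \right)} = \frac{8}{-7 + \frac{h + h}{U - 1782}} = \frac{8}{-7 + \frac{2 h}{-1782 + U}}$)
$2839976 - c{\left(- 5 \left(\left(12 - 11\right) + 4\right),-1338 \right)} = 2839976 - \frac{8 \left(-1782 - 5 \left(\left(12 - 11\right) + 4\right)\right)}{12474 - 7 \left(- 5 \left(\left(12 - 11\right) + 4\right)\right) + 2 \left(-1338\right)} = 2839976 - \frac{8 \left(-1782 - 5 \left(\left(12 - 11\right) + 4\right)\right)}{12474 - 7 \left(- 5 \left(\left(12 - 11\right) + 4\right)\right) - 2676} = 2839976 - \frac{8 \left(-1782 - 5 \left(1 + 4\right)\right)}{12474 - 7 \left(- 5 \left(1 + 4\right)\right) - 2676} = 2839976 - \frac{8 \left(-1782 - 25\right)}{12474 - 7 \left(\left(-5\right) 5\right) - 2676} = 2839976 - \frac{8 \left(-1782 - 25\right)}{12474 - -175 - 2676} = 2839976 - 8 \frac{1}{12474 + 175 - 2676} \left(-1807\right) = 2839976 - 8 \cdot \frac{1}{9973} \left(-1807\right) = 2839976 - - \frac{14456}{9973} = 2839976 + \frac{14456}{9973} = \frac{28323095104}{9973}$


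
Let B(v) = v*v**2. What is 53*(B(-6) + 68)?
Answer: -7844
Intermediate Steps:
B(v) = v**3
53*(B(-6) + 68) = 53*((-6)**3 + 68) = 53*(-216 + 68) = 53*(-148) = -7844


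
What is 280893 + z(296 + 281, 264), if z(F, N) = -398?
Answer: 280495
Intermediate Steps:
280893 + z(296 + 281, 264) = 280893 - 398 = 280495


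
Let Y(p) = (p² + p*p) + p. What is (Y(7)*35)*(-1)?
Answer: -3675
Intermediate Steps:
Y(p) = p + 2*p² (Y(p) = (p² + p²) + p = 2*p² + p = p + 2*p²)
(Y(7)*35)*(-1) = ((7*(1 + 2*7))*35)*(-1) = ((7*(1 + 14))*35)*(-1) = ((7*15)*35)*(-1) = (105*35)*(-1) = 3675*(-1) = -3675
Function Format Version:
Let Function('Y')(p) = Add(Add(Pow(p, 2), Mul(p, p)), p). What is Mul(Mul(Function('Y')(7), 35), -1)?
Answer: -3675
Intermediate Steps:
Function('Y')(p) = Add(p, Mul(2, Pow(p, 2))) (Function('Y')(p) = Add(Add(Pow(p, 2), Pow(p, 2)), p) = Add(Mul(2, Pow(p, 2)), p) = Add(p, Mul(2, Pow(p, 2))))
Mul(Mul(Function('Y')(7), 35), -1) = Mul(Mul(Mul(7, Add(1, Mul(2, 7))), 35), -1) = Mul(Mul(Mul(7, Add(1, 14)), 35), -1) = Mul(Mul(Mul(7, 15), 35), -1) = Mul(Mul(105, 35), -1) = Mul(3675, -1) = -3675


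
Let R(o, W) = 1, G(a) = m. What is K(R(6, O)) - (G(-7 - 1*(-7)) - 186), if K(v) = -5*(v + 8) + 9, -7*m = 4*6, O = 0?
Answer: 1074/7 ≈ 153.43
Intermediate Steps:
m = -24/7 (m = -4*6/7 = -1/7*24 = -24/7 ≈ -3.4286)
G(a) = -24/7
K(v) = -31 - 5*v (K(v) = -5*(8 + v) + 9 = (-40 - 5*v) + 9 = -31 - 5*v)
K(R(6, O)) - (G(-7 - 1*(-7)) - 186) = (-31 - 5*1) - (-24/7 - 186) = (-31 - 5) - 1*(-1326/7) = -36 + 1326/7 = 1074/7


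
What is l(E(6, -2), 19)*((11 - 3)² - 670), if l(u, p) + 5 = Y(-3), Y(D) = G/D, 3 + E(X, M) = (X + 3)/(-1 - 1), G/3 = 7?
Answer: 7272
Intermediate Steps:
G = 21 (G = 3*7 = 21)
E(X, M) = -9/2 - X/2 (E(X, M) = -3 + (X + 3)/(-1 - 1) = -3 + (3 + X)/(-2) = -3 + (3 + X)*(-½) = -3 + (-3/2 - X/2) = -9/2 - X/2)
Y(D) = 21/D
l(u, p) = -12 (l(u, p) = -5 + 21/(-3) = -5 + 21*(-⅓) = -5 - 7 = -12)
l(E(6, -2), 19)*((11 - 3)² - 670) = -12*((11 - 3)² - 670) = -12*(8² - 670) = -12*(64 - 670) = -12*(-606) = 7272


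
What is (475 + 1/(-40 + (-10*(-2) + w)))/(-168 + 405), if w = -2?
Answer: 3483/1738 ≈ 2.0040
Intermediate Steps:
(475 + 1/(-40 + (-10*(-2) + w)))/(-168 + 405) = (475 + 1/(-40 + (-10*(-2) - 2)))/(-168 + 405) = (475 + 1/(-40 + (20 - 2)))/237 = (475 + 1/(-40 + 18))*(1/237) = (475 + 1/(-22))*(1/237) = (475 - 1/22)*(1/237) = (10449/22)*(1/237) = 3483/1738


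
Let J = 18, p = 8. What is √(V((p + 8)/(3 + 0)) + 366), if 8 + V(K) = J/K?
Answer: 7*√118/4 ≈ 19.010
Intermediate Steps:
V(K) = -8 + 18/K
√(V((p + 8)/(3 + 0)) + 366) = √((-8 + 18/(((8 + 8)/(3 + 0)))) + 366) = √((-8 + 18/((16/3))) + 366) = √((-8 + 18/((16*(⅓)))) + 366) = √((-8 + 18/(16/3)) + 366) = √((-8 + 18*(3/16)) + 366) = √((-8 + 27/8) + 366) = √(-37/8 + 366) = √(2891/8) = 7*√118/4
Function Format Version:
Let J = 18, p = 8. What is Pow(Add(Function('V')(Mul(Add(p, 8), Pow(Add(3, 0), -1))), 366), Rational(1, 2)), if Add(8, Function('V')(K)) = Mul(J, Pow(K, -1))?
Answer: Mul(Rational(7, 4), Pow(118, Rational(1, 2))) ≈ 19.010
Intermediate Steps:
Function('V')(K) = Add(-8, Mul(18, Pow(K, -1)))
Pow(Add(Function('V')(Mul(Add(p, 8), Pow(Add(3, 0), -1))), 366), Rational(1, 2)) = Pow(Add(Add(-8, Mul(18, Pow(Mul(Add(8, 8), Pow(Add(3, 0), -1)), -1))), 366), Rational(1, 2)) = Pow(Add(Add(-8, Mul(18, Pow(Mul(16, Pow(3, -1)), -1))), 366), Rational(1, 2)) = Pow(Add(Add(-8, Mul(18, Pow(Mul(16, Rational(1, 3)), -1))), 366), Rational(1, 2)) = Pow(Add(Add(-8, Mul(18, Pow(Rational(16, 3), -1))), 366), Rational(1, 2)) = Pow(Add(Add(-8, Mul(18, Rational(3, 16))), 366), Rational(1, 2)) = Pow(Add(Add(-8, Rational(27, 8)), 366), Rational(1, 2)) = Pow(Add(Rational(-37, 8), 366), Rational(1, 2)) = Pow(Rational(2891, 8), Rational(1, 2)) = Mul(Rational(7, 4), Pow(118, Rational(1, 2)))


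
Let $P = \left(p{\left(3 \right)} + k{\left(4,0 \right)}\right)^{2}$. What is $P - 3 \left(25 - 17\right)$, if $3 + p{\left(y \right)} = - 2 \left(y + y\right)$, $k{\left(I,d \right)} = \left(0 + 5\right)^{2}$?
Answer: $76$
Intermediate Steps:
$k{\left(I,d \right)} = 25$ ($k{\left(I,d \right)} = 5^{2} = 25$)
$p{\left(y \right)} = -3 - 4 y$ ($p{\left(y \right)} = -3 - 2 \left(y + y\right) = -3 - 2 \cdot 2 y = -3 - 4 y$)
$P = 100$ ($P = \left(\left(-3 - 12\right) + 25\right)^{2} = \left(-15 + 25\right)^{2} = 10^{2} = 100$)
$P - 3 \left(25 - 17\right) = 100 - 3 \left(25 - 17\right) = 100 - 24 = 76$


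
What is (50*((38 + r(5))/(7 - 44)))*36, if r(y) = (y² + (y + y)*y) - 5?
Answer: -194400/37 ≈ -5254.1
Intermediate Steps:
r(y) = -5 + 3*y² (r(y) = (y² + (2*y)*y) - 5 = (y² + 2*y²) - 5 = 3*y² - 5 = -5 + 3*y²)
(50*((38 + r(5))/(7 - 44)))*36 = (50*((38 + (-5 + 3*5²))/(7 - 44)))*36 = (50*((38 + (-5 + 3*25))/(-37)))*36 = (50*((38 + (-5 + 75))*(-1/37)))*36 = (50*((38 + 70)*(-1/37)))*36 = (50*(108*(-1/37)))*36 = (50*(-108/37))*36 = -5400/37*36 = -194400/37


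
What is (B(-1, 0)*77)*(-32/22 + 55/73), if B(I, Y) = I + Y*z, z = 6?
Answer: 3941/73 ≈ 53.986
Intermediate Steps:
B(I, Y) = I + 6*Y (B(I, Y) = I + Y*6 = I + 6*Y)
(B(-1, 0)*77)*(-32/22 + 55/73) = ((-1 + 6*0)*77)*(-32/22 + 55/73) = ((-1 + 0)*77)*(-32*1/22 + 55*(1/73)) = (-1*77)*(-16/11 + 55/73) = -77*(-563/803) = 3941/73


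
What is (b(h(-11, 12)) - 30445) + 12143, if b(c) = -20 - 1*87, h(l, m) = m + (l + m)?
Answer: -18409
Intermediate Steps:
h(l, m) = l + 2*m
b(c) = -107 (b(c) = -20 - 87 = -107)
(b(h(-11, 12)) - 30445) + 12143 = (-107 - 30445) + 12143 = -30552 + 12143 = -18409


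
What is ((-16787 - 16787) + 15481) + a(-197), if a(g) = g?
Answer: -18290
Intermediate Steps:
((-16787 - 16787) + 15481) + a(-197) = ((-16787 - 16787) + 15481) - 197 = (-33574 + 15481) - 197 = -18093 - 197 = -18290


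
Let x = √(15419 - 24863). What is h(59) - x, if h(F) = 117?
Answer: 117 - 2*I*√2361 ≈ 117.0 - 97.18*I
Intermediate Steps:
x = 2*I*√2361 (x = √(-9444) = 2*I*√2361 ≈ 97.18*I)
h(59) - x = 117 - 2*I*√2361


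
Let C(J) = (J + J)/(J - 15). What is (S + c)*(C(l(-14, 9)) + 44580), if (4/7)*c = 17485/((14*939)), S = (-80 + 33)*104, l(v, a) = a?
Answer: -545342699889/2504 ≈ -2.1779e+8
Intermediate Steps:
C(J) = 2*J/(-15 + J) (C(J) = (2*J)/(-15 + J) = 2*J/(-15 + J))
S = -4888 (S = -47*104 = -4888)
c = 17485/7512 (c = 7*(17485/((14*939)))/4 = 7*(17485/13146)/4 = 7*(17485*(1/13146))/4 = (7/4)*(17485/13146) = 17485/7512 ≈ 2.3276)
(S + c)*(C(l(-14, 9)) + 44580) = (-4888 + 17485/7512)*(2*9/(-15 + 9) + 44580) = -36701171*(2*9/(-6) + 44580)/7512 = -36701171*(2*9*(-⅙) + 44580)/7512 = -36701171*(-3 + 44580)/7512 = -36701171/7512*44577 = -545342699889/2504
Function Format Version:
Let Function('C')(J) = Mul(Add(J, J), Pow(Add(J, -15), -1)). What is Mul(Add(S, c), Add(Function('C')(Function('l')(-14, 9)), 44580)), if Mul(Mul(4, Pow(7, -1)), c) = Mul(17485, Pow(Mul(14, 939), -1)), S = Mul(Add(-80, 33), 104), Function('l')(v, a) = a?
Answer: Rational(-545342699889, 2504) ≈ -2.1779e+8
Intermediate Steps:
Function('C')(J) = Mul(2, J, Pow(Add(-15, J), -1)) (Function('C')(J) = Mul(Mul(2, J), Pow(Add(-15, J), -1)) = Mul(2, J, Pow(Add(-15, J), -1)))
S = -4888 (S = Mul(-47, 104) = -4888)
c = Rational(17485, 7512) (c = Mul(Rational(7, 4), Mul(17485, Pow(Mul(14, 939), -1))) = Mul(Rational(7, 4), Mul(17485, Pow(13146, -1))) = Mul(Rational(7, 4), Mul(17485, Rational(1, 13146))) = Mul(Rational(7, 4), Rational(17485, 13146)) = Rational(17485, 7512) ≈ 2.3276)
Mul(Add(S, c), Add(Function('C')(Function('l')(-14, 9)), 44580)) = Mul(Add(-4888, Rational(17485, 7512)), Add(Mul(2, 9, Pow(Add(-15, 9), -1)), 44580)) = Mul(Rational(-36701171, 7512), Add(Mul(2, 9, Pow(-6, -1)), 44580)) = Mul(Rational(-36701171, 7512), Add(Mul(2, 9, Rational(-1, 6)), 44580)) = Mul(Rational(-36701171, 7512), Add(-3, 44580)) = Mul(Rational(-36701171, 7512), 44577) = Rational(-545342699889, 2504)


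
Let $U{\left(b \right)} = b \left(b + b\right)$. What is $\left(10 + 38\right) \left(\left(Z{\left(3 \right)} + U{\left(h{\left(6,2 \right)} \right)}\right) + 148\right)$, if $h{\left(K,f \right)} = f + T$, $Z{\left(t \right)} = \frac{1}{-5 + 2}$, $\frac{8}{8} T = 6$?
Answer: $13232$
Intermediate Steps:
$T = 6$
$Z{\left(t \right)} = - \frac{1}{3}$ ($Z{\left(t \right)} = \frac{1}{-3} = - \frac{1}{3}$)
$h{\left(K,f \right)} = 6 + f$ ($h{\left(K,f \right)} = f + 6 = 6 + f$)
$U{\left(b \right)} = 2 b^{2}$ ($U{\left(b \right)} = b 2 b = 2 b^{2}$)
$\left(10 + 38\right) \left(\left(Z{\left(3 \right)} + U{\left(h{\left(6,2 \right)} \right)}\right) + 148\right) = \left(10 + 38\right) \left(\left(- \frac{1}{3} + 2 \left(6 + 2\right)^{2}\right) + 148\right) = 48 \left(\left(- \frac{1}{3} + 2 \cdot 8^{2}\right) + 148\right) = 48 \left(\left(- \frac{1}{3} + 2 \cdot 64\right) + 148\right) = 48 \left(\left(- \frac{1}{3} + 128\right) + 148\right) = 48 \left(\frac{383}{3} + 148\right) = 48 \cdot \frac{827}{3} = 13232$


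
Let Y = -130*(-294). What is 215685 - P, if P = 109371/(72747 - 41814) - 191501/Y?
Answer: 4047576698951/18766020 ≈ 2.1569e+5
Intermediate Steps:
Y = 38220
P = -27675251/18766020 (P = 109371/(72747 - 41814) - 191501/38220 = 109371/30933 - 191501*1/38220 = 109371*(1/30933) - 191501/38220 = 36457/10311 - 191501/38220 = -27675251/18766020 ≈ -1.4748)
215685 - P = 215685 - 1*(-27675251/18766020) = 215685 + 27675251/18766020 = 4047576698951/18766020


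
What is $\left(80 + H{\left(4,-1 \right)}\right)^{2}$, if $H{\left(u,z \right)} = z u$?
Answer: $5776$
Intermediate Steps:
$H{\left(u,z \right)} = u z$
$\left(80 + H{\left(4,-1 \right)}\right)^{2} = \left(80 + 4 \left(-1\right)\right)^{2} = \left(80 - 4\right)^{2} = 76^{2} = 5776$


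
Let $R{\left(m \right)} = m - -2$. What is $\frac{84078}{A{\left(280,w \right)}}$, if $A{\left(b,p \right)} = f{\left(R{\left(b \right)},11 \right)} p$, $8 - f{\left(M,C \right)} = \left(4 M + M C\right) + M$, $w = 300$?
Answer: $- \frac{14013}{225200} \approx -0.062225$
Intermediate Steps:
$R{\left(m \right)} = 2 + m$ ($R{\left(m \right)} = m + 2 = 2 + m$)
$f{\left(M,C \right)} = 8 - 5 M - C M$ ($f{\left(M,C \right)} = 8 - \left(\left(4 M + M C\right) + M\right) = 8 - \left(\left(4 M + C M\right) + M\right) = 8 - \left(5 M + C M\right) = 8 - 5 M - C M$)
$A{\left(b,p \right)} = p \left(-24 - 16 b\right)$ ($A{\left(b,p \right)} = \left(8 - 5 \left(2 + b\right) - 11 \left(2 + b\right)\right) p = \left(8 - \left(10 + 5 b\right) - \left(22 + 11 b\right)\right) p = \left(-24 - 16 b\right) p = p \left(-24 - 16 b\right)$)
$\frac{84078}{A{\left(280,w \right)}} = \frac{84078}{\left(-8\right) 300 \left(3 + 2 \cdot 280\right)} = \frac{84078}{\left(-8\right) 300 \left(3 + 560\right)} = \frac{84078}{\left(-8\right) 300 \cdot 563} = \frac{84078}{-1351200} = 84078 \left(- \frac{1}{1351200}\right) = - \frac{14013}{225200}$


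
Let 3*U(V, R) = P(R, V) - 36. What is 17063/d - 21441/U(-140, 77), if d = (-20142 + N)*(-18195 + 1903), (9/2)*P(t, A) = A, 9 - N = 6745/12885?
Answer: 122336890789136991/127639634736280 ≈ 958.46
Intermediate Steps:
N = 21844/2577 (N = 9 - 6745/12885 = 9 - 1*1349/2577 = 9 - 1349/2577 = 21844/2577 ≈ 8.4765)
P(t, A) = 2*A/9
U(V, R) = -12 + 2*V/27 (U(V, R) = (2*V/9 - 36)/3 = (-36 + 2*V/9)/3 = -12 + 2*V/27)
d = 845295594280/2577 (d = (-20142 + 21844/2577)*(-18195 + 1903) = -51884090/2577*(-16292) = 845295594280/2577 ≈ 3.2802e+8)
17063/d - 21441/U(-140, 77) = 17063/(845295594280/2577) - 21441/(-12 + (2/27)*(-140)) = 17063*(2577/845295594280) - 21441/(-12 - 280/27) = 43971351/845295594280 - 21441/(-604/27) = 43971351/845295594280 - 21441*(-27/604) = 43971351/845295594280 + 578907/604 = 122336890789136991/127639634736280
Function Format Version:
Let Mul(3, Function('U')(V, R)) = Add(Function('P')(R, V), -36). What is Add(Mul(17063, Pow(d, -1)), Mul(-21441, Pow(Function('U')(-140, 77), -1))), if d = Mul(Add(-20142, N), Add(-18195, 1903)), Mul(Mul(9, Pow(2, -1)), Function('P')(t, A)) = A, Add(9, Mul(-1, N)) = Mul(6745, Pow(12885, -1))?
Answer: Rational(122336890789136991, 127639634736280) ≈ 958.46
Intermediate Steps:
N = Rational(21844, 2577) (N = Add(9, Mul(-1, Mul(6745, Pow(12885, -1)))) = Add(9, Mul(-1, Mul(6745, Rational(1, 12885)))) = Add(9, Mul(-1, Rational(1349, 2577))) = Add(9, Rational(-1349, 2577)) = Rational(21844, 2577) ≈ 8.4765)
Function('P')(t, A) = Mul(Rational(2, 9), A)
Function('U')(V, R) = Add(-12, Mul(Rational(2, 27), V)) (Function('U')(V, R) = Mul(Rational(1, 3), Add(Mul(Rational(2, 9), V), -36)) = Mul(Rational(1, 3), Add(-36, Mul(Rational(2, 9), V))) = Add(-12, Mul(Rational(2, 27), V)))
d = Rational(845295594280, 2577) (d = Mul(Add(-20142, Rational(21844, 2577)), Add(-18195, 1903)) = Mul(Rational(-51884090, 2577), -16292) = Rational(845295594280, 2577) ≈ 3.2802e+8)
Add(Mul(17063, Pow(d, -1)), Mul(-21441, Pow(Function('U')(-140, 77), -1))) = Add(Mul(17063, Pow(Rational(845295594280, 2577), -1)), Mul(-21441, Pow(Add(-12, Mul(Rational(2, 27), -140)), -1))) = Add(Mul(17063, Rational(2577, 845295594280)), Mul(-21441, Pow(Add(-12, Rational(-280, 27)), -1))) = Add(Rational(43971351, 845295594280), Mul(-21441, Pow(Rational(-604, 27), -1))) = Add(Rational(43971351, 845295594280), Mul(-21441, Rational(-27, 604))) = Add(Rational(43971351, 845295594280), Rational(578907, 604)) = Rational(122336890789136991, 127639634736280)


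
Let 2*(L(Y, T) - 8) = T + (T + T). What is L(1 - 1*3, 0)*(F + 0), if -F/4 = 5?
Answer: -160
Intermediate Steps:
F = -20 (F = -4*5 = -20)
L(Y, T) = 8 + 3*T/2 (L(Y, T) = 8 + (T + (T + T))/2 = 8 + (T + 2*T)/2 = 8 + (3*T)/2 = 8 + 3*T/2)
L(1 - 1*3, 0)*(F + 0) = (8 + (3/2)*0)*(-20 + 0) = (8 + 0)*(-20) = 8*(-20) = -160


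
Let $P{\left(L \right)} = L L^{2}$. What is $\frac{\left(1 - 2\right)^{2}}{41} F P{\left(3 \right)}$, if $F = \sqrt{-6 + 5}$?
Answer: $\frac{27 i}{41} \approx 0.65854 i$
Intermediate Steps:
$P{\left(L \right)} = L^{3}$
$F = i$ ($F = \sqrt{-1} = i \approx 1.0 i$)
$\frac{\left(1 - 2\right)^{2}}{41} F P{\left(3 \right)} = \frac{\left(1 - 2\right)^{2}}{41} i 3^{3} = \left(-1\right)^{2} \cdot \frac{1}{41} i 27 = 1 \cdot \frac{1}{41} i 27 = \frac{i}{41} \cdot 27 = \frac{27 i}{41}$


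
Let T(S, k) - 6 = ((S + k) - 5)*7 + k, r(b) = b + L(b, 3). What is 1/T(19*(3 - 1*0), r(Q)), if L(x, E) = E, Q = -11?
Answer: 1/306 ≈ 0.0032680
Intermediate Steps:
r(b) = 3 + b (r(b) = b + 3 = 3 + b)
T(S, k) = -29 + 7*S + 8*k (T(S, k) = 6 + (((S + k) - 5)*7 + k) = 6 + ((-5 + S + k)*7 + k) = 6 + ((-35 + 7*S + 7*k) + k) = 6 + (-35 + 7*S + 8*k) = -29 + 7*S + 8*k)
1/T(19*(3 - 1*0), r(Q)) = 1/(-29 + 7*(19*(3 - 1*0)) + 8*(3 - 11)) = 1/(-29 + 7*(19*(3 + 0)) + 8*(-8)) = 1/(-29 + 7*(19*3) - 64) = 1/(-29 + 7*57 - 64) = 1/(-29 + 399 - 64) = 1/306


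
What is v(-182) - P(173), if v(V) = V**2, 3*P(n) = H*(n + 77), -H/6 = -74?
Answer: -3876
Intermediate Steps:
H = 444 (H = -6*(-74) = 444)
P(n) = 11396 + 148*n (P(n) = (444*(n + 77))/3 = (444*(77 + n))/3 = (34188 + 444*n)/3 = 11396 + 148*n)
v(-182) - P(173) = (-182)**2 - (11396 + 148*173) = 33124 - (11396 + 25604) = 33124 - 1*37000 = 33124 - 37000 = -3876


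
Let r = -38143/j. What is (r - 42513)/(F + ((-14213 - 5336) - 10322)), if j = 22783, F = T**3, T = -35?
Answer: 484305911/828686059 ≈ 0.58443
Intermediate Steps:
F = -42875 (F = (-35)**3 = -42875)
r = -38143/22783 ≈ -1.6742
(r - 42513)/(F + ((-14213 - 5336) - 10322)) = (-38143/22783 - 42513)/(-42875 + ((-14213 - 5336) - 10322)) = -968611822/(22783*(-42875 + (-19549 - 10322))) = -968611822/(22783*(-42875 - 29871)) = -968611822/22783/(-72746) = -968611822/22783*(-1/72746) = 484305911/828686059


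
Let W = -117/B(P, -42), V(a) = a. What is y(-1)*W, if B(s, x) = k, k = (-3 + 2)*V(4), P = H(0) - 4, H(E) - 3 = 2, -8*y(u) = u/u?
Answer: -117/32 ≈ -3.6563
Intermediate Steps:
y(u) = -1/8 (y(u) = -u/(8*u) = -1/8*1 = -1/8)
H(E) = 5 (H(E) = 3 + 2 = 5)
P = 1 (P = 5 - 4 = 1)
k = -4 (k = (-3 + 2)*4 = -1*4 = -4)
B(s, x) = -4
W = 117/4 (W = -117/(-4) = -117*(-1/4) = 117/4 ≈ 29.250)
y(-1)*W = -1/8*117/4 = -117/32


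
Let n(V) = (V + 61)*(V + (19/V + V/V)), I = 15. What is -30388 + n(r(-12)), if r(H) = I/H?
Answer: -2504891/80 ≈ -31311.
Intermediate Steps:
r(H) = 15/H
n(V) = (61 + V)*(1 + V + 19/V) (n(V) = (61 + V)*(V + (19/V + 1)) = (61 + V)*(V + (1 + 19/V)) = (61 + V)*(1 + V + 19/V))
-30388 + n(r(-12)) = -30388 + (80 + (15/(-12))² + 62*(15/(-12)) + 1159/((15/(-12)))) = -30388 + (80 + (15*(-1/12))² + 62*(15*(-1/12)) + 1159/((15*(-1/12)))) = -30388 + (80 + (-5/4)² + 62*(-5/4) + 1159/(-5/4)) = -30388 + (80 + 25/16 - 155/2 + 1159*(-⅘)) = -30388 + (80 + 25/16 - 155/2 - 4636/5) = -30388 - 73851/80 = -2504891/80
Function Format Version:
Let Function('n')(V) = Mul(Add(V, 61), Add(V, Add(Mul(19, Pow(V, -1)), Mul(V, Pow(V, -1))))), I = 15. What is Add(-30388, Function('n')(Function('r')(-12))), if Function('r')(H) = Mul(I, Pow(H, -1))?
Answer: Rational(-2504891, 80) ≈ -31311.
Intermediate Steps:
Function('r')(H) = Mul(15, Pow(H, -1))
Function('n')(V) = Mul(Add(61, V), Add(1, V, Mul(19, Pow(V, -1)))) (Function('n')(V) = Mul(Add(61, V), Add(V, Add(Mul(19, Pow(V, -1)), 1))) = Mul(Add(61, V), Add(V, Add(1, Mul(19, Pow(V, -1))))) = Mul(Add(61, V), Add(1, V, Mul(19, Pow(V, -1)))))
Add(-30388, Function('n')(Function('r')(-12))) = Add(-30388, Add(80, Pow(Mul(15, Pow(-12, -1)), 2), Mul(62, Mul(15, Pow(-12, -1))), Mul(1159, Pow(Mul(15, Pow(-12, -1)), -1)))) = Add(-30388, Add(80, Pow(Mul(15, Rational(-1, 12)), 2), Mul(62, Mul(15, Rational(-1, 12))), Mul(1159, Pow(Mul(15, Rational(-1, 12)), -1)))) = Add(-30388, Add(80, Pow(Rational(-5, 4), 2), Mul(62, Rational(-5, 4)), Mul(1159, Pow(Rational(-5, 4), -1)))) = Add(-30388, Add(80, Rational(25, 16), Rational(-155, 2), Mul(1159, Rational(-4, 5)))) = Add(-30388, Add(80, Rational(25, 16), Rational(-155, 2), Rational(-4636, 5))) = Add(-30388, Rational(-73851, 80)) = Rational(-2504891, 80)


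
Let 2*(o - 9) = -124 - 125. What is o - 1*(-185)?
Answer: 139/2 ≈ 69.500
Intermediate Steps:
o = -231/2 (o = 9 + (-124 - 125)/2 = 9 + (½)*(-249) = 9 - 249/2 = -231/2 ≈ -115.50)
o - 1*(-185) = -231/2 - 1*(-185) = -231/2 + 185 = 139/2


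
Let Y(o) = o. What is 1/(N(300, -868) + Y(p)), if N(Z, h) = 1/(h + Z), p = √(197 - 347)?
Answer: -568/48393601 - 1613120*I*√6/48393601 ≈ -1.1737e-5 - 0.08165*I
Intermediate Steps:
p = 5*I*√6 (p = √(-150) = 5*I*√6 ≈ 12.247*I)
N(Z, h) = 1/(Z + h)
1/(N(300, -868) + Y(p)) = 1/(1/(300 - 868) + 5*I*√6) = 1/(1/(-568) + 5*I*√6) = 1/(-1/568 + 5*I*√6)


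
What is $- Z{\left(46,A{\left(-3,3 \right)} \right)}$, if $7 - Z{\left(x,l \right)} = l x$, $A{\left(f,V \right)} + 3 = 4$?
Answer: $39$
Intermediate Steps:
$A{\left(f,V \right)} = 1$ ($A{\left(f,V \right)} = -3 + 4 = 1$)
$Z{\left(x,l \right)} = 7 - l x$
$- Z{\left(46,A{\left(-3,3 \right)} \right)} = - (7 - 1 \cdot 46) = - (7 - 46) = \left(-1\right) \left(-39\right) = 39$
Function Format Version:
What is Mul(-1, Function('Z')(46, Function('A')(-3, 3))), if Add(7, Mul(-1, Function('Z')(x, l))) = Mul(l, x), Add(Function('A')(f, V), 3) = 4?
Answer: 39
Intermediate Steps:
Function('A')(f, V) = 1 (Function('A')(f, V) = Add(-3, 4) = 1)
Function('Z')(x, l) = Add(7, Mul(-1, l, x)) (Function('Z')(x, l) = Add(7, Mul(-1, Mul(l, x))) = Add(7, Mul(-1, l, x)))
Mul(-1, Function('Z')(46, Function('A')(-3, 3))) = Mul(-1, Add(7, Mul(-1, 1, 46))) = Mul(-1, Add(7, -46)) = Mul(-1, -39) = 39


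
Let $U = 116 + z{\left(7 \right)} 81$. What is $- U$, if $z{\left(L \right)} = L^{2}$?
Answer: $-4085$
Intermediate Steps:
$U = 4085$ ($U = 116 + 7^{2} \cdot 81 = 116 + 49 \cdot 81 = 116 + 3969 = 4085$)
$- U = \left(-1\right) 4085 = -4085$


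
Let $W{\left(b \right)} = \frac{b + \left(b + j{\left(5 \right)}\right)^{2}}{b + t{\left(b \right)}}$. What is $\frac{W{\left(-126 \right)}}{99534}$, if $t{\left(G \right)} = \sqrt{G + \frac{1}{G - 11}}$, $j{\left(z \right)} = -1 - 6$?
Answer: $- \frac{50528751}{36367649975} - \frac{17563 i \sqrt{2365031}}{218205899850} \approx -0.0013894 - 0.00012378 i$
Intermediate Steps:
$j{\left(z \right)} = -7$ ($j{\left(z \right)} = -1 - 6 = -7$)
$t{\left(G \right)} = \sqrt{G + \frac{1}{-11 + G}}$
$W{\left(b \right)} = \frac{b + \left(-7 + b\right)^{2}}{b + \sqrt{\frac{1 + b \left(-11 + b\right)}{-11 + b}}}$ ($W{\left(b \right)} = \frac{b + \left(b - 7\right)^{2}}{b + \sqrt{\frac{1 + b \left(-11 + b\right)}{-11 + b}}} = \frac{b + \left(-7 + b\right)^{2}}{b + \sqrt{\frac{1 + b \left(-11 + b\right)}{-11 + b}}}$)
$\frac{W{\left(-126 \right)}}{99534} = \frac{\frac{1}{-126 + \sqrt{\frac{1 - 126 \left(-11 - 126\right)}{-11 - 126}}} \left(-126 + \left(-7 - 126\right)^{2}\right)}{99534} = \frac{-126 + \left(-133\right)^{2}}{-126 + \sqrt{\frac{1 - -17262}{-137}}} \cdot \frac{1}{99534} = \frac{-126 + 17689}{-126 + \sqrt{- \frac{1 + 17262}{137}}} \cdot \frac{1}{99534} = \frac{1}{-126 + \sqrt{\left(- \frac{1}{137}\right) 17263}} \cdot 17563 \cdot \frac{1}{99534} = \frac{1}{-126 + \sqrt{- \frac{17263}{137}}} \cdot 17563 \cdot \frac{1}{99534} = \frac{1}{-126 + \frac{i \sqrt{2365031}}{137}} \cdot 17563 \cdot \frac{1}{99534} = \frac{17563}{-126 + \frac{i \sqrt{2365031}}{137}} \cdot \frac{1}{99534} = \frac{17563}{99534 \left(-126 + \frac{i \sqrt{2365031}}{137}\right)}$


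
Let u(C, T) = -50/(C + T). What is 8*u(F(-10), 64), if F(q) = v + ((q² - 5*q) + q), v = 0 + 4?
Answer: -25/13 ≈ -1.9231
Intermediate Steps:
v = 4
F(q) = 4 + q² - 4*q (F(q) = 4 + ((q² - 5*q) + q) = 4 + (q² - 4*q) = 4 + q² - 4*q)
8*u(F(-10), 64) = 8*(-50/((4 + (-10)² - 4*(-10)) + 64)) = 8*(-50/((4 + 100 + 40) + 64)) = 8*(-50/(144 + 64)) = 8*(-50/208) = 8*(-50*1/208) = 8*(-25/104) = -25/13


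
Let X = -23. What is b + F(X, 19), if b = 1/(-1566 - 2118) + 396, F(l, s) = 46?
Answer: 1628327/3684 ≈ 442.00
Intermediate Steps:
b = 1458863/3684 (b = 1/(-3684) + 396 = -1/3684 + 396 = 1458863/3684 ≈ 396.00)
b + F(X, 19) = 1458863/3684 + 46 = 1628327/3684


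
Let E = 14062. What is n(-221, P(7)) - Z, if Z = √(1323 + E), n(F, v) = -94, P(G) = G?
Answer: -94 - √15385 ≈ -218.04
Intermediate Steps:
Z = √15385 (Z = √(1323 + 14062) = √15385 ≈ 124.04)
n(-221, P(7)) - Z = -94 - √15385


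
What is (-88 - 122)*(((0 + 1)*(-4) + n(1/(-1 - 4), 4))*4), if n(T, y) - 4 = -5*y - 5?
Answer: 21000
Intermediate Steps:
n(T, y) = -1 - 5*y (n(T, y) = 4 + (-5*y - 5) = 4 + (-5 - 5*y) = -1 - 5*y)
(-88 - 122)*(((0 + 1)*(-4) + n(1/(-1 - 4), 4))*4) = (-88 - 122)*(((0 + 1)*(-4) + (-1 - 5*4))*4) = -210*(1*(-4) + (-1 - 20))*4 = -210*(-4 - 21)*4 = -(-5250)*4 = -210*(-100) = 21000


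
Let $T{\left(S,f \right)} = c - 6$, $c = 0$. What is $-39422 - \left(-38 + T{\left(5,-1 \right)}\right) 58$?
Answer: $-36870$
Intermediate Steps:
$T{\left(S,f \right)} = -6$ ($T{\left(S,f \right)} = 0 - 6 = -6$)
$-39422 - \left(-38 + T{\left(5,-1 \right)}\right) 58 = -39422 - \left(-38 - 6\right) 58 = -39422 - \left(-44\right) 58 = -39422 - -2552 = -39422 + 2552 = -36870$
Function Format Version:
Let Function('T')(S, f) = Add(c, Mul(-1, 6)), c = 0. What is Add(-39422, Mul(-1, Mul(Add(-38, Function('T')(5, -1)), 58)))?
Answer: -36870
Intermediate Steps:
Function('T')(S, f) = -6 (Function('T')(S, f) = Add(0, Mul(-1, 6)) = Add(0, -6) = -6)
Add(-39422, Mul(-1, Mul(Add(-38, Function('T')(5, -1)), 58))) = Add(-39422, Mul(-1, Mul(Add(-38, -6), 58))) = Add(-39422, Mul(-1, Mul(-44, 58))) = Add(-39422, Mul(-1, -2552)) = Add(-39422, 2552) = -36870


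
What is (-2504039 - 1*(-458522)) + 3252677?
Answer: 1207160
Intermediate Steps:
(-2504039 - 1*(-458522)) + 3252677 = (-2504039 + 458522) + 3252677 = -2045517 + 3252677 = 1207160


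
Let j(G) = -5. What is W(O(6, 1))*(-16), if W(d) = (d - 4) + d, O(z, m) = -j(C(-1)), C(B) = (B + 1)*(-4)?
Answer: -96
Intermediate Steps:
C(B) = -4 - 4*B (C(B) = (1 + B)*(-4) = -4 - 4*B)
O(z, m) = 5 (O(z, m) = -1*(-5) = 5)
W(d) = -4 + 2*d (W(d) = (-4 + d) + d = -4 + 2*d)
W(O(6, 1))*(-16) = (-4 + 2*5)*(-16) = (-4 + 10)*(-16) = 6*(-16) = -96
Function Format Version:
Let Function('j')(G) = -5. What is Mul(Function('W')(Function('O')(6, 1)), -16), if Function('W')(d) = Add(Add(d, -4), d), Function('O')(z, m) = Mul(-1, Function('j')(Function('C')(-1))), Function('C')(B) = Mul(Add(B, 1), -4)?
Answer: -96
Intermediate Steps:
Function('C')(B) = Add(-4, Mul(-4, B)) (Function('C')(B) = Mul(Add(1, B), -4) = Add(-4, Mul(-4, B)))
Function('O')(z, m) = 5 (Function('O')(z, m) = Mul(-1, -5) = 5)
Function('W')(d) = Add(-4, Mul(2, d)) (Function('W')(d) = Add(Add(-4, d), d) = Add(-4, Mul(2, d)))
Mul(Function('W')(Function('O')(6, 1)), -16) = Mul(Add(-4, Mul(2, 5)), -16) = Mul(Add(-4, 10), -16) = Mul(6, -16) = -96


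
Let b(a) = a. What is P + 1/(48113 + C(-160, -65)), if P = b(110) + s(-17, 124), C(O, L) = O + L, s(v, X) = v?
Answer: 4453585/47888 ≈ 93.000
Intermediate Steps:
C(O, L) = L + O
P = 93 (P = 110 - 17 = 93)
P + 1/(48113 + C(-160, -65)) = 93 + 1/(48113 + (-65 - 160)) = 93 + 1/(48113 - 225) = 93 + 1/47888 = 4453585/47888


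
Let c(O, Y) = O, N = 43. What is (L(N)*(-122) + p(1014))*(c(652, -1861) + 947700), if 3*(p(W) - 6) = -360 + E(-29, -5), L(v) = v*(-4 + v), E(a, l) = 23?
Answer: -582383911552/3 ≈ -1.9413e+11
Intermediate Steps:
p(W) = -319/3 (p(W) = 6 + (-360 + 23)/3 = 6 + (1/3)*(-337) = 6 - 337/3 = -319/3)
(L(N)*(-122) + p(1014))*(c(652, -1861) + 947700) = ((43*(-4 + 43))*(-122) - 319/3)*(652 + 947700) = ((43*39)*(-122) - 319/3)*948352 = (1677*(-122) - 319/3)*948352 = (-204594 - 319/3)*948352 = -614101/3*948352 = -582383911552/3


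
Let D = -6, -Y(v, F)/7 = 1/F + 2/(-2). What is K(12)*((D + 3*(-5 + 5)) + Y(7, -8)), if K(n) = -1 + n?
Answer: 165/8 ≈ 20.625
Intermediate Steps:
Y(v, F) = 7 - 7/F (Y(v, F) = -7*(1/F + 2/(-2)) = -7*(1/F + 2*(-½)) = -7*(1/F - 1) = -7*(-1 + 1/F) = 7 - 7/F)
K(12)*((D + 3*(-5 + 5)) + Y(7, -8)) = (-1 + 12)*((-6 + 3*(-5 + 5)) + (7 - 7/(-8))) = 11*((-6 + 3*0) + (7 - 7*(-⅛))) = 11*((-6 + 0) + (7 + 7/8)) = 11*(-6 + 63/8) = 11*(15/8) = 165/8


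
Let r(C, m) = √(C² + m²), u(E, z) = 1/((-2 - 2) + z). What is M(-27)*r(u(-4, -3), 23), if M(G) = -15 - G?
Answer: 12*√25922/7 ≈ 276.01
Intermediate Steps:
u(E, z) = 1/(-4 + z)
M(-27)*r(u(-4, -3), 23) = (-15 - 1*(-27))*√((1/(-4 - 3))² + 23²) = (-15 + 27)*√((1/(-7))² + 529) = 12*√((-⅐)² + 529) = 12*√(1/49 + 529) = 12*√(25922/49) = 12*(√25922/7) = 12*√25922/7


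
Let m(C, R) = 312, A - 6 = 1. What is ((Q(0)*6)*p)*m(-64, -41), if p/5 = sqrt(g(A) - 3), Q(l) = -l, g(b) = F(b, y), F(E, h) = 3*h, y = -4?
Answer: 0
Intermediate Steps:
A = 7 (A = 6 + 1 = 7)
g(b) = -12 (g(b) = 3*(-4) = -12)
p = 5*I*sqrt(15) (p = 5*sqrt(-12 - 3) = 5*sqrt(-15) = 5*(I*sqrt(15)) = 5*I*sqrt(15) ≈ 19.365*I)
((Q(0)*6)*p)*m(-64, -41) = ((-1*0*6)*(5*I*sqrt(15)))*312 = ((0*6)*(5*I*sqrt(15)))*312 = (0*(5*I*sqrt(15)))*312 = 0*312 = 0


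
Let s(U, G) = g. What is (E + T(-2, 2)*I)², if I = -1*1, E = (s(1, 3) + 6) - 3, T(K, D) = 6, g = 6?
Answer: 9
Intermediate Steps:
s(U, G) = 6
E = 9 (E = (6 + 6) - 3 = 12 - 3 = 9)
I = -1
(E + T(-2, 2)*I)² = (9 + 6*(-1))² = (9 - 6)² = 3² = 9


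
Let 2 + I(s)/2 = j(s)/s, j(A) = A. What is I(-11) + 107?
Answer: 105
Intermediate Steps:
I(s) = -2 (I(s) = -4 + 2*(s/s) = -4 + 2*1 = -4 + 2 = -2)
I(-11) + 107 = -2 + 107 = 105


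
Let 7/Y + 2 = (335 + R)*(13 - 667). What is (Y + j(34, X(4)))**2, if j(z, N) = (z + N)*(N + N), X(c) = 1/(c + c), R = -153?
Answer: 263980703835289/3627044070400 ≈ 72.781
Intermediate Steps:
X(c) = 1/(2*c)
j(z, N) = 2*N*(N + z) (j(z, N) = (N + z)*(2*N) = 2*N*(N + z))
Y = -7/119030 (Y = 7/(-2 + (335 - 153)*(13 - 667)) = 7/(-2 + 182*(-654)) = 7/(-2 - 119028) = 7/(-119030) = 7*(-1/119030) = -7/119030 ≈ -5.8809e-5)
(Y + j(34, X(4)))**2 = (-7/119030 + 2*((1/2)/4)*((1/2)/4 + 34))**2 = (-7/119030 + 2*((1/2)*(1/4))*((1/2)*(1/4) + 34))**2 = (-7/119030 + 2*(1/8)*(1/8 + 34))**2 = (-7/119030 + 2*(1/8)*(273/8))**2 = (-7/119030 + 273/32)**2 = (16247483/1904480)**2 = 263980703835289/3627044070400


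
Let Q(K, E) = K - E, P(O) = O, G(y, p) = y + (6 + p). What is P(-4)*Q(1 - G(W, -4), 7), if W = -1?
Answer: 28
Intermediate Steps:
G(y, p) = 6 + p + y
P(-4)*Q(1 - G(W, -4), 7) = -4*((1 - (6 - 4 - 1)) - 1*7) = -4*((1 - 1*1) - 7) = -4*((1 - 1) - 7) = -4*(0 - 7) = -4*(-7) = 28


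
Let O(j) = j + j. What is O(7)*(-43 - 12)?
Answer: -770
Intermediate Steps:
O(j) = 2*j
O(7)*(-43 - 12) = (2*7)*(-43 - 12) = 14*(-55) = -770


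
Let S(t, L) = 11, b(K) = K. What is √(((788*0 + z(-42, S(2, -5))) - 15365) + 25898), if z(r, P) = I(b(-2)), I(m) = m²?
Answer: √10537 ≈ 102.65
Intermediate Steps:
z(r, P) = 4 (z(r, P) = (-2)² = 4)
√(((788*0 + z(-42, S(2, -5))) - 15365) + 25898) = √(((788*0 + 4) - 15365) + 25898) = √(((0 + 4) - 15365) + 25898) = √((4 - 15365) + 25898) = √(-15361 + 25898) = √10537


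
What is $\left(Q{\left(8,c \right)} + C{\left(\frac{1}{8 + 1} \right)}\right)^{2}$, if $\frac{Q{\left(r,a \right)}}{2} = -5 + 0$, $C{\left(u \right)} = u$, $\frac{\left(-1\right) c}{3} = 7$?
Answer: $\frac{7921}{81} \approx 97.79$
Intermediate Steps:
$c = -21$ ($c = \left(-3\right) 7 = -21$)
$Q{\left(r,a \right)} = -10$ ($Q{\left(r,a \right)} = 2 \left(-5 + 0\right) = 2 \left(-5\right) = -10$)
$\left(Q{\left(8,c \right)} + C{\left(\frac{1}{8 + 1} \right)}\right)^{2} = \left(-10 + \frac{1}{8 + 1}\right)^{2} = \left(-10 + \frac{1}{9}\right)^{2} = \left(- \frac{89}{9}\right)^{2} = \frac{7921}{81}$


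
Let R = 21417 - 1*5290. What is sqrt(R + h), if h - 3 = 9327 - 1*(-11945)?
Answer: sqrt(37402) ≈ 193.40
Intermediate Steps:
R = 16127 (R = 21417 - 5290 = 16127)
h = 21275 (h = 3 + (9327 - 1*(-11945)) = 3 + (9327 + 11945) = 3 + 21272 = 21275)
sqrt(R + h) = sqrt(16127 + 21275) = sqrt(37402)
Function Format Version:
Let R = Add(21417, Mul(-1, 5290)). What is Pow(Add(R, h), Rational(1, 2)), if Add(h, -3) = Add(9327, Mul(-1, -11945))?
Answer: Pow(37402, Rational(1, 2)) ≈ 193.40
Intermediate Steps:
R = 16127 (R = Add(21417, -5290) = 16127)
h = 21275 (h = Add(3, Add(9327, Mul(-1, -11945))) = Add(3, Add(9327, 11945)) = Add(3, 21272) = 21275)
Pow(Add(R, h), Rational(1, 2)) = Pow(Add(16127, 21275), Rational(1, 2)) = Pow(37402, Rational(1, 2))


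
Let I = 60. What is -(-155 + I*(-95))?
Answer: 5855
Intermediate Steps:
-(-155 + I*(-95)) = -(-155 + 60*(-95)) = -(-155 - 5700) = -1*(-5855) = 5855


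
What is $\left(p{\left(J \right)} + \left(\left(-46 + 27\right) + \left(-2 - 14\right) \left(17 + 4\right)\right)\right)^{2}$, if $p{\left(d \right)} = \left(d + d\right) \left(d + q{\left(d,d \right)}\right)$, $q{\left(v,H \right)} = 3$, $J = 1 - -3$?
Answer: $89401$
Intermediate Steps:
$J = 4$ ($J = 1 + 3 = 4$)
$p{\left(d \right)} = 2 d \left(3 + d\right)$ ($p{\left(d \right)} = \left(d + d\right) \left(d + 3\right) = 2 d \left(3 + d\right)$)
$\left(p{\left(J \right)} + \left(\left(-46 + 27\right) + \left(-2 - 14\right) \left(17 + 4\right)\right)\right)^{2} = \left(2 \cdot 4 \left(3 + 4\right) + \left(\left(-46 + 27\right) + \left(-2 - 14\right) \left(17 + 4\right)\right)\right)^{2} = \left(2 \cdot 4 \cdot 7 - 355\right)^{2} = \left(56 - 355\right)^{2} = \left(-299\right)^{2} = 89401$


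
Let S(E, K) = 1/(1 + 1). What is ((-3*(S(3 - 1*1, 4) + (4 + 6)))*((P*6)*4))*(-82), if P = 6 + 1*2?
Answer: 495936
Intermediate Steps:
S(E, K) = ½ (S(E, K) = 1/2 = ½)
P = 8 (P = 6 + 2 = 8)
((-3*(S(3 - 1*1, 4) + (4 + 6)))*((P*6)*4))*(-82) = ((-3*(½ + (4 + 6)))*((8*6)*4))*(-82) = ((-3*(½ + 10))*(48*4))*(-82) = (-3*21/2*192)*(-82) = -63/2*192*(-82) = -6048*(-82) = 495936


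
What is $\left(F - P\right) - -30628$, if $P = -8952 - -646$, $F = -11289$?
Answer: $27645$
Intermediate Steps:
$P = -8306$ ($P = -8952 + 646 = -8306$)
$\left(F - P\right) - -30628 = \left(-11289 - -8306\right) - -30628 = \left(-11289 + 8306\right) + 30628 = -2983 + 30628 = 27645$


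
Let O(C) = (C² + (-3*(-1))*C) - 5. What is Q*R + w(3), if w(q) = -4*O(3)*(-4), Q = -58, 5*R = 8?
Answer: 576/5 ≈ 115.20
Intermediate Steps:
R = 8/5 (R = (⅕)*8 = 8/5 ≈ 1.6000)
O(C) = -5 + C² + 3*C (O(C) = (C² + 3*C) - 5 = -5 + C² + 3*C)
w(q) = 208 (w(q) = -4*(-5 + 3² + 3*3)*(-4) = -4*(-5 + 9 + 9)*(-4) = -4*13*(-4) = -52*(-4) = 208)
Q*R + w(3) = -58*8/5 + 208 = -464/5 + 208 = 576/5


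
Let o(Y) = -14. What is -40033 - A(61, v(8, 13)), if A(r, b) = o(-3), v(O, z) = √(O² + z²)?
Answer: -40019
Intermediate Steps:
A(r, b) = -14
-40033 - A(61, v(8, 13)) = -40033 - 1*(-14) = -40033 + 14 = -40019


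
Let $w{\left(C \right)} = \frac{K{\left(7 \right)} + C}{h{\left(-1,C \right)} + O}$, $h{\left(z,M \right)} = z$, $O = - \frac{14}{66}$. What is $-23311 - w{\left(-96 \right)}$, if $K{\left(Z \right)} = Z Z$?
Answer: $- \frac{933991}{40} \approx -23350.0$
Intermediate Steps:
$K{\left(Z \right)} = Z^{2}$
$O = - \frac{7}{33}$ ($O = \left(-14\right) \frac{1}{66} = - \frac{7}{33} \approx -0.21212$)
$w{\left(C \right)} = - \frac{1617}{40} - \frac{33 C}{40}$ ($w{\left(C \right)} = \frac{7^{2} + C}{-1 - \frac{7}{33}} = \frac{49 + C}{- \frac{40}{33}} = \left(49 + C\right) \left(- \frac{33}{40}\right) = - \frac{1617}{40} - \frac{33 C}{40}$)
$-23311 - w{\left(-96 \right)} = -23311 - \left(- \frac{1617}{40} - - \frac{396}{5}\right) = -23311 - \left(- \frac{1617}{40} + \frac{396}{5}\right) = -23311 - \frac{1551}{40} = - \frac{933991}{40}$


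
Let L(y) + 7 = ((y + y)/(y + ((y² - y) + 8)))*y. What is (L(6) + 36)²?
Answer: 113569/121 ≈ 938.59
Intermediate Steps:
L(y) = -7 + 2*y²/(8 + y²) (L(y) = -7 + ((y + y)/(y + ((y² - y) + 8)))*y = -7 + ((2*y)/(y + (8 + y² - y)))*y = -7 + ((2*y)/(8 + y²))*y = -7 + (2*y/(8 + y²))*y = -7 + 2*y²/(8 + y²))
(L(6) + 36)² = ((-56 - 5*6²)/(8 + 6²) + 36)² = ((-56 - 5*36)/(8 + 36) + 36)² = ((-56 - 180)/44 + 36)² = ((1/44)*(-236) + 36)² = (-59/11 + 36)² = (337/11)² = 113569/121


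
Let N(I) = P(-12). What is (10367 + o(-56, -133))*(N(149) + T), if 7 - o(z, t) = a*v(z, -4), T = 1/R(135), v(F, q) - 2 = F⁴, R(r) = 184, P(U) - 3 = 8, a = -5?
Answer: 12449412450/23 ≈ 5.4128e+8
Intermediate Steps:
P(U) = 11 (P(U) = 3 + 8 = 11)
N(I) = 11
v(F, q) = 2 + F⁴
T = 1/184 ≈ 0.0054348
o(z, t) = 17 + 5*z⁴ (o(z, t) = 7 - (-5)*(2 + z⁴) = 7 - (-10 - 5*z⁴) = 7 + (10 + 5*z⁴) = 17 + 5*z⁴)
(10367 + o(-56, -133))*(N(149) + T) = (10367 + (17 + 5*(-56)⁴))*(11 + 1/184) = (10367 + (17 + 5*9834496))*(2025/184) = (10367 + (17 + 49172480))*(2025/184) = (10367 + 49172497)*(2025/184) = 49182864*(2025/184) = 12449412450/23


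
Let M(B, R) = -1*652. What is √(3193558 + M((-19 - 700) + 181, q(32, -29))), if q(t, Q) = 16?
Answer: √3192906 ≈ 1786.9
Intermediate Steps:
M(B, R) = -652
√(3193558 + M((-19 - 700) + 181, q(32, -29))) = √(3193558 - 652) = √3192906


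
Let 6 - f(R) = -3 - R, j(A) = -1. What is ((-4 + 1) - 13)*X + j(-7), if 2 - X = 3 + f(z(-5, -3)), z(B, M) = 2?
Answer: 191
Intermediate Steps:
f(R) = 9 + R (f(R) = 6 - (-3 - R) = 6 + (3 + R) = 9 + R)
X = -12 (X = 2 - (3 + (9 + 2)) = 2 - (3 + 11) = 2 - 1*14 = 2 - 14 = -12)
((-4 + 1) - 13)*X + j(-7) = ((-4 + 1) - 13)*(-12) - 1 = (-3 - 13)*(-12) - 1 = -16*(-12) - 1 = 192 - 1 = 191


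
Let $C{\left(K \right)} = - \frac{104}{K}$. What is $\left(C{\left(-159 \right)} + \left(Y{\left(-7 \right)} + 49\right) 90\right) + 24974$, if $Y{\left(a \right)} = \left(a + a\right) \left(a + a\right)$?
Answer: $\frac{7476920}{159} \approx 47025.0$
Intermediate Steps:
$Y{\left(a \right)} = 4 a^{2}$ ($Y{\left(a \right)} = 2 a 2 a = 4 a^{2}$)
$\left(C{\left(-159 \right)} + \left(Y{\left(-7 \right)} + 49\right) 90\right) + 24974 = \left(- \frac{104}{-159} + \left(4 \left(-7\right)^{2} + 49\right) 90\right) + 24974 = \left(\left(-104\right) \left(- \frac{1}{159}\right) + \left(4 \cdot 49 + 49\right) 90\right) + 24974 = \left(\frac{104}{159} + \left(196 + 49\right) 90\right) + 24974 = \left(\frac{104}{159} + 245 \cdot 90\right) + 24974 = \left(\frac{104}{159} + 22050\right) + 24974 = \frac{3506054}{159} + 24974 = \frac{7476920}{159}$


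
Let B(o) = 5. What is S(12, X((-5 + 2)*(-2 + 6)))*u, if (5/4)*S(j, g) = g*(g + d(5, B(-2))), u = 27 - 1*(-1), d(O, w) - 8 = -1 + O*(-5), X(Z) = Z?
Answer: 8064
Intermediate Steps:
d(O, w) = 7 - 5*O (d(O, w) = 8 + (-1 + O*(-5)) = 8 + (-1 - 5*O) = 7 - 5*O)
u = 28 (u = 27 + 1 = 28)
S(j, g) = 4*g*(-18 + g)/5 (S(j, g) = 4*(g*(g + (7 - 5*5)))/5 = 4*(g*(g + (7 - 25)))/5 = 4*(g*(g - 18))/5 = 4*(g*(-18 + g))/5 = 4*g*(-18 + g)/5)
S(12, X((-5 + 2)*(-2 + 6)))*u = (4*((-5 + 2)*(-2 + 6))*(-18 + (-5 + 2)*(-2 + 6))/5)*28 = (4*(-3*4)*(-18 - 3*4)/5)*28 = ((⅘)*(-12)*(-18 - 12))*28 = ((⅘)*(-12)*(-30))*28 = 288*28 = 8064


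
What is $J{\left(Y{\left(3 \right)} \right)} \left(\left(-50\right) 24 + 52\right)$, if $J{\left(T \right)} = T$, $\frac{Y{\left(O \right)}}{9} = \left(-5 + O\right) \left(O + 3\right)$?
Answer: $123984$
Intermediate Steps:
$Y{\left(O \right)} = 9 \left(-5 + O\right) \left(3 + O\right)$ ($Y{\left(O \right)} = 9 \left(-5 + O\right) \left(O + 3\right) = 9 \left(-5 + O\right) \left(3 + O\right)$)
$J{\left(Y{\left(3 \right)} \right)} \left(\left(-50\right) 24 + 52\right) = \left(-135 - 54 + 9 \cdot 3^{2}\right) \left(\left(-50\right) 24 + 52\right) = \left(-135 - 54 + 9 \cdot 9\right) \left(-1200 + 52\right) = \left(-135 - 54 + 81\right) \left(-1148\right) = \left(-108\right) \left(-1148\right) = 123984$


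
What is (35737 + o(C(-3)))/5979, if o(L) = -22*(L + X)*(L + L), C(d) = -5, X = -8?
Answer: 10959/1993 ≈ 5.4987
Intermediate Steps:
o(L) = -44*L*(-8 + L) (o(L) = -22*(L - 8)*(L + L) = -22*(-8 + L)*2*L = -44*L*(-8 + L))
(35737 + o(C(-3)))/5979 = (35737 + 44*(-5)*(8 - 1*(-5)))/5979 = (35737 + 44*(-5)*(8 + 5))*(1/5979) = (35737 + 44*(-5)*13)*(1/5979) = (35737 - 2860)*(1/5979) = 32877*(1/5979) = 10959/1993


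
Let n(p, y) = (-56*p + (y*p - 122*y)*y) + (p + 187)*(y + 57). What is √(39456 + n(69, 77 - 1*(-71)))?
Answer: 2*I*√268210 ≈ 1035.8*I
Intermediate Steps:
n(p, y) = -56*p + y*(-122*y + p*y) + (57 + y)*(187 + p) (n(p, y) = (-56*p + (p*y - 122*y)*y) + (187 + p)*(57 + y) = (-56*p + (-122*y + p*y)*y) + (57 + y)*(187 + p) = (-56*p + y*(-122*y + p*y)) + (57 + y)*(187 + p) = -56*p + y*(-122*y + p*y) + (57 + y)*(187 + p))
√(39456 + n(69, 77 - 1*(-71))) = √(39456 + (10659 + 69 - 122*(77 - 1*(-71))² + 187*(77 - 1*(-71)) + 69*(77 - 1*(-71)) + 69*(77 - 1*(-71))²)) = √(39456 + (10659 + 69 - 122*(77 + 71)² + 187*(77 + 71) + 69*(77 + 71) + 69*(77 + 71)²)) = √(39456 + (10659 + 69 - 122*148² + 187*148 + 69*148 + 69*148²)) = √(39456 + (10659 + 69 - 122*21904 + 27676 + 10212 + 69*21904)) = √(39456 + (10659 + 69 - 2672288 + 27676 + 10212 + 1511376)) = √(39456 - 1112296) = √(-1072840) = 2*I*√268210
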